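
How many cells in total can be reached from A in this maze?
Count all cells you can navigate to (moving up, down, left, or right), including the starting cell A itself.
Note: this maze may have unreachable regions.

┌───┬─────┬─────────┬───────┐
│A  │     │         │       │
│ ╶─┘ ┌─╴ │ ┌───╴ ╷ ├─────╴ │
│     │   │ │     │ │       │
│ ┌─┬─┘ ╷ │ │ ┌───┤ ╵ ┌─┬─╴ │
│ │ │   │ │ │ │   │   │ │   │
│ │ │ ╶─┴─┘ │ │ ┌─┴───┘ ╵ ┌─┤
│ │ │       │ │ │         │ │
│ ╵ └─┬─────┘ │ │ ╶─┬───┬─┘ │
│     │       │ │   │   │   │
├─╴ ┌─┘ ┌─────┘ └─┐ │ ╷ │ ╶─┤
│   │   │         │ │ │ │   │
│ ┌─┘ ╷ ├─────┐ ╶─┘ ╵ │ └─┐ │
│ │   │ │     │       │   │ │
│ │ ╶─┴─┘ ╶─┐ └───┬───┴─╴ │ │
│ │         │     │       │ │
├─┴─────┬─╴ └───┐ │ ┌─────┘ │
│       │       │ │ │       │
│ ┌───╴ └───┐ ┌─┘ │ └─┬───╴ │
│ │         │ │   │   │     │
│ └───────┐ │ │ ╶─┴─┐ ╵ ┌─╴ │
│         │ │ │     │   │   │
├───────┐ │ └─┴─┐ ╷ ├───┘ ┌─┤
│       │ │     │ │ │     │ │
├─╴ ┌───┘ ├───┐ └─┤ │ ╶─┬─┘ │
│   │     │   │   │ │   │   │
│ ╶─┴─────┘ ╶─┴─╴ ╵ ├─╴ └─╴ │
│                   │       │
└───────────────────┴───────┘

Using BFS/flood-fill to find all reachable cells from A:
Maze size: 14 × 14 = 196 total cells
All cells are reachable — the maze is fully connected.
Reachable cells: 196

Reachable region (· marks reachable cells):

┌───┬─────┬─────────┬───────┐
│A ·│· · ·│· · · · ·│· · · ·│
│ ╶─┘ ┌─╴ │ ┌───╴ ╷ ├─────╴ │
│· · ·│· ·│·│· · ·│·│· · · ·│
│ ┌─┬─┘ ╷ │ │ ┌───┤ ╵ ┌─┬─╴ │
│·│·│· ·│·│·│·│· ·│· ·│·│· ·│
│ │ │ ╶─┴─┘ │ │ ┌─┴───┘ ╵ ┌─┤
│·│·│· · · ·│·│·│· · · · ·│·│
│ ╵ └─┬─────┘ │ │ ╶─┬───┬─┘ │
│· · ·│· · · ·│·│· ·│· ·│· ·│
├─╴ ┌─┘ ┌─────┘ └─┐ │ ╷ │ ╶─┤
│· ·│· ·│· · · · ·│·│·│·│· ·│
│ ┌─┘ ╷ ├─────┐ ╶─┘ ╵ │ └─┐ │
│·│· ·│·│· · ·│· · · ·│· ·│·│
│ │ ╶─┴─┘ ╶─┐ └───┬───┴─╴ │ │
│·│· · · · ·│· · ·│· · · ·│·│
├─┴─────┬─╴ └───┐ │ ┌─────┘ │
│· · · ·│· · · ·│·│·│· · · ·│
│ ┌───╴ └───┐ ┌─┘ │ └─┬───╴ │
│·│· · · · ·│·│· ·│· ·│· · ·│
│ └───────┐ │ │ ╶─┴─┐ ╵ ┌─╴ │
│· · · · ·│·│·│· · ·│· ·│· ·│
├───────┐ │ └─┴─┐ ╷ ├───┘ ┌─┤
│· · · ·│·│· · ·│·│·│· · ·│·│
├─╴ ┌───┘ ├───┐ └─┤ │ ╶─┬─┘ │
│· ·│· · ·│· ·│· ·│·│· ·│· ·│
│ ╶─┴─────┘ ╶─┴─╴ ╵ ├─╴ └─╴ │
│· · · · · · · · · ·│· · · ·│
└───────────────────┴───────┘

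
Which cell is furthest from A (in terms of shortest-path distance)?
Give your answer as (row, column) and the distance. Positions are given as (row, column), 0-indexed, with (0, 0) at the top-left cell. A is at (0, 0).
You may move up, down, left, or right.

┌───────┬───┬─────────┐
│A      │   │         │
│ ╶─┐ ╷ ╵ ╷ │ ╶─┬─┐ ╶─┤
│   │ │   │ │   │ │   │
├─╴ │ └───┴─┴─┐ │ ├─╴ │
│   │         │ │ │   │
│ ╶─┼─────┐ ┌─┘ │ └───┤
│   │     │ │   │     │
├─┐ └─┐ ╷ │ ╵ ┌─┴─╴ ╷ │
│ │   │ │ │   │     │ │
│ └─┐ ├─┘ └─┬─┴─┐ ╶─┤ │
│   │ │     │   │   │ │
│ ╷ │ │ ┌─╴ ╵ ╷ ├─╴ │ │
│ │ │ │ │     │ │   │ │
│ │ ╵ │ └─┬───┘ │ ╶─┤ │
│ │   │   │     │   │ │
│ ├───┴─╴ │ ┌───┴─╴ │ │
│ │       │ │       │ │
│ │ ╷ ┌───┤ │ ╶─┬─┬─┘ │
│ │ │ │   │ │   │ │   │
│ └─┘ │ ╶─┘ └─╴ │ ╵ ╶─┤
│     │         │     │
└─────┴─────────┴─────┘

Computing BFS distances from A to all cells:
Furthest cell: (9, 8)
Distance: 71 steps

Path from A to the furthest cell:

┌───────┬───┬─────────┐
│A      │   │         │
│ ╶─┐ ╷ ╵ ╷ │ ╶─┬─┐ ╶─┤
│↳ ↓│ │   │ │   │ │   │
├─╴ │ └───┴─┴─┐ │ ├─╴ │
│↓ ↲│         │ │ │   │
│ ╶─┼─────┐ ┌─┘ │ └───┤
│↳ ↓│     │ │   │  ↱ ↓│
├─┐ └─┐ ╷ │ ╵ ┌─┴─╴ ╷ │
│ │↳ ↓│ │ │   │  ↱ ↑│↓│
│ └─┐ ├─┘ └─┬─┴─┐ ╶─┤ │
│↓ ↰│↓│↱ → ↓│↱ ↓│↑ ↰│↓│
│ ╷ │ │ ┌─╴ ╵ ╷ ├─╴ │ │
│↓│↑│↓│↑│  ↳ ↑│↓│↱ ↑│↓│
│ │ ╵ │ └─┬───┘ │ ╶─┤ │
│↓│↑ ↲│↑ ↰│↓ ← ↲│↑ ↰│↓│
│ ├───┴─╴ │ ┌───┴─╴ │ │
│↓│  ↱ → ↑│↓│↱ → → ↑│↓│
│ │ ╷ ┌───┤ │ ╶─┬─┬─┘ │
│↓│ │↑│   │↓│↑ ↰│B│↓ ↲│
│ └─┘ │ ╶─┘ └─╴ │ ╵ ╶─┤
│↳ → ↑│    ↳ → ↑│↑ ↲  │
└─────┴─────────┴─────┘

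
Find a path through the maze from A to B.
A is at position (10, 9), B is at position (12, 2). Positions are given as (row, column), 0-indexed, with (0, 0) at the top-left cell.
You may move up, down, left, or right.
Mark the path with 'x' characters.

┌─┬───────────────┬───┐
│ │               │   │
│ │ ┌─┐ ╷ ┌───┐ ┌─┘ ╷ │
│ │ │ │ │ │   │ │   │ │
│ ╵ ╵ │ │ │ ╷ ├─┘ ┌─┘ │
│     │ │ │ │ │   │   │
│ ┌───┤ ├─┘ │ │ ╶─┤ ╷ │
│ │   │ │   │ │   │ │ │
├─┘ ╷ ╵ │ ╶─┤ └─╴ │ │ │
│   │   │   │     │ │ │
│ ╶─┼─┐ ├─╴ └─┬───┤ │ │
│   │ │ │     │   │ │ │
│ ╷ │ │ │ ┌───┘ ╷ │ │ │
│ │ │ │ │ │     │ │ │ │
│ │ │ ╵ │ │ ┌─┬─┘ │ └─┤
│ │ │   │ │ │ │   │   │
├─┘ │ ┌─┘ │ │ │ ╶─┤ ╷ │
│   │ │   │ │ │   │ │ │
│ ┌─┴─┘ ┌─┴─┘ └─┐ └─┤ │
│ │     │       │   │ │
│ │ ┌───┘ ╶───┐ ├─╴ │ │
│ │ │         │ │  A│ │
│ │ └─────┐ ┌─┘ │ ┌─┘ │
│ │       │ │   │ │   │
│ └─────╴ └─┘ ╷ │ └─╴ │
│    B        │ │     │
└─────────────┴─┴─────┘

Finding the shortest path from (10, 9) to (12, 2):
Path length: 55 steps
Directions: left → down → down → right → right → up → up → up → up → up → left → up → up → up → up → up → right → up → up → left → down → left → down → left → down → right → down → left → left → up → up → up → left → down → down → left → down → right → down → left → down → down → down → left → down → left → left → down → down → right → right → right → down → left → left

Solution:

┌─┬───────────────┬───┐
│ │               │x x│
│ │ ┌─┐ ╷ ┌───┐ ┌─┘ ╷ │
│ │ │ │ │ │x x│ │x x│x│
│ ╵ ╵ │ │ │ ╷ ├─┘ ┌─┘ │
│     │ │ │x│x│x x│x x│
│ ┌───┤ ├─┘ │ │ ╶─┤ ╷ │
│ │   │ │x x│x│x x│x│ │
├─┘ ╷ ╵ │ ╶─┤ └─╴ │ │ │
│   │   │x x│x x x│x│ │
│ ╶─┼─┐ ├─╴ └─┬───┤ │ │
│   │ │ │x x  │   │x│ │
│ ╷ │ │ │ ┌───┘ ╷ │ │ │
│ │ │ │ │x│     │ │x│ │
│ │ │ ╵ │ │ ┌─┬─┘ │ └─┤
│ │ │   │x│ │ │   │x x│
├─┘ │ ┌─┘ │ │ │ ╶─┤ ╷ │
│   │ │x x│ │ │   │ │x│
│ ┌─┴─┘ ┌─┴─┘ └─┐ └─┤ │
│ │x x x│       │   │x│
│ │ ┌───┘ ╶───┐ ├─╴ │ │
│ │x│         │ │x A│x│
│ │ └─────┐ ┌─┘ │ ┌─┘ │
│ │x x x x│ │   │x│  x│
│ └─────╴ └─┘ ╷ │ └─╴ │
│    B x x    │ │x x x│
└─────────────┴─┴─────┘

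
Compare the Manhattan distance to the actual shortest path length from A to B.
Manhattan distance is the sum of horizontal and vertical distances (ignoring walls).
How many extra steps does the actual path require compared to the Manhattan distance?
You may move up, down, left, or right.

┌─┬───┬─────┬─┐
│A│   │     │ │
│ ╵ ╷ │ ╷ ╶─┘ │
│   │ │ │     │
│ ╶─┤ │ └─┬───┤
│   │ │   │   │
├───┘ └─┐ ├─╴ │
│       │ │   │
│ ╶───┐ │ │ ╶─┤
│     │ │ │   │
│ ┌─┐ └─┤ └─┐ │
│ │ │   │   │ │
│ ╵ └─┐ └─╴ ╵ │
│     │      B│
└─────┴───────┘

Manhattan distance: |6 - 0| + |6 - 0| = 12
Actual path length: 18
Extra steps: 18 - 12 = 6

Solution:

┌─┬───┬─────┬─┐
│A│↱ ↓│     │ │
│ ╵ ╷ │ ╷ ╶─┘ │
│↳ ↑│↓│ │     │
│ ╶─┤ │ └─┬───┤
│   │↓│   │   │
├───┘ └─┐ ├─╴ │
│↓ ← ↲  │ │   │
│ ╶───┐ │ │ ╶─┤
│↳ → ↓│ │ │   │
│ ┌─┐ └─┤ └─┐ │
│ │ │↳ ↓│   │ │
│ ╵ └─┐ └─╴ ╵ │
│     │↳ → → B│
└─────┴───────┘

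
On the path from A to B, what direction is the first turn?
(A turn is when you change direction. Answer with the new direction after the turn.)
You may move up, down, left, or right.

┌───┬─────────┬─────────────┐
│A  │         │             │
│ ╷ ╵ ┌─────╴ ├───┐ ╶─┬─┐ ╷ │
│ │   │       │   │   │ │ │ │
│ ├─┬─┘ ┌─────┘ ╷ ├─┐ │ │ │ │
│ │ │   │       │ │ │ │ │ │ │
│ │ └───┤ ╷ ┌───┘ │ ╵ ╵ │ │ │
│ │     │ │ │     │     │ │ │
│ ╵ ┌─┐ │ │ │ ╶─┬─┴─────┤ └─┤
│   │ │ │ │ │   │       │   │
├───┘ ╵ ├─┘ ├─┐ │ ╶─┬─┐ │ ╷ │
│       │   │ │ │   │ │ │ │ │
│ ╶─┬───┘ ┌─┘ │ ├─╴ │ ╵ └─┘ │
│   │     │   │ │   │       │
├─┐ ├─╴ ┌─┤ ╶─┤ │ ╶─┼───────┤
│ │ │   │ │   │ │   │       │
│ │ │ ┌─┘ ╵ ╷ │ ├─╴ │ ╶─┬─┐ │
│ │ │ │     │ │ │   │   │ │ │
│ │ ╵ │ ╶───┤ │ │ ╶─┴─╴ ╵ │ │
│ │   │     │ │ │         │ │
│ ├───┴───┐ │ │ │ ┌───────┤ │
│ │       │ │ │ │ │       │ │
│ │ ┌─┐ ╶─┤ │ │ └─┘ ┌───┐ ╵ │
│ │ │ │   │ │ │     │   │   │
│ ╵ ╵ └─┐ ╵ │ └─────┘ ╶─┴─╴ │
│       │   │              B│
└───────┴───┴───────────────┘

Directions: down, down, down, down, right, up, right, right, down, down, left, left, left, down, right, down, down, down, right, up, up, right, up, right, up, right, up, up, up, right, right, up, right, down, down, left, left, down, right, down, down, down, down, down, down, down, right, right, up, right, right, right, down, right, down
First turn direction: right

Solution:

┌───┬─────────┬─────────────┐
│A  │         │             │
│ ╷ ╵ ┌─────╴ ├───┐ ╶─┬─┐ ╷ │
│↓│   │       │↱ ↓│   │ │ │ │
│ ├─┬─┘ ┌─────┘ ╷ ├─┐ │ │ │ │
│↓│ │   │  ↱ → ↑│↓│ │ │ │ │ │
│ │ └───┤ ╷ ┌───┘ │ ╵ ╵ │ │ │
│↓│↱ → ↓│ │↑│↓ ← ↲│     │ │ │
│ ╵ ┌─┐ │ │ │ ╶─┬─┴─────┤ └─┤
│↳ ↑│ │↓│ │↑│↳ ↓│       │   │
├───┘ ╵ ├─┘ ├─┐ │ ╶─┬─┐ │ ╷ │
│↓ ← ← ↲│↱ ↑│ │↓│   │ │ │ │ │
│ ╶─┬───┘ ┌─┘ │ ├─╴ │ ╵ └─┘ │
│↳ ↓│  ↱ ↑│   │↓│   │       │
├─┐ ├─╴ ┌─┤ ╶─┤ │ ╶─┼───────┤
│ │↓│↱ ↑│ │   │↓│   │       │
│ │ │ ┌─┘ ╵ ╷ │ ├─╴ │ ╶─┬─┐ │
│ │↓│↑│     │ │↓│   │   │ │ │
│ │ ╵ │ ╶───┤ │ │ ╶─┴─╴ ╵ │ │
│ │↳ ↑│     │ │↓│         │ │
│ ├───┴───┐ │ │ │ ┌───────┤ │
│ │       │ │ │↓│ │↱ → → ↓│ │
│ │ ┌─┐ ╶─┤ │ │ └─┘ ┌───┐ ╵ │
│ │ │ │   │ │ │↳ → ↑│   │↳ ↓│
│ ╵ ╵ └─┐ ╵ │ └─────┘ ╶─┴─╴ │
│       │   │              B│
└───────┴───┴───────────────┘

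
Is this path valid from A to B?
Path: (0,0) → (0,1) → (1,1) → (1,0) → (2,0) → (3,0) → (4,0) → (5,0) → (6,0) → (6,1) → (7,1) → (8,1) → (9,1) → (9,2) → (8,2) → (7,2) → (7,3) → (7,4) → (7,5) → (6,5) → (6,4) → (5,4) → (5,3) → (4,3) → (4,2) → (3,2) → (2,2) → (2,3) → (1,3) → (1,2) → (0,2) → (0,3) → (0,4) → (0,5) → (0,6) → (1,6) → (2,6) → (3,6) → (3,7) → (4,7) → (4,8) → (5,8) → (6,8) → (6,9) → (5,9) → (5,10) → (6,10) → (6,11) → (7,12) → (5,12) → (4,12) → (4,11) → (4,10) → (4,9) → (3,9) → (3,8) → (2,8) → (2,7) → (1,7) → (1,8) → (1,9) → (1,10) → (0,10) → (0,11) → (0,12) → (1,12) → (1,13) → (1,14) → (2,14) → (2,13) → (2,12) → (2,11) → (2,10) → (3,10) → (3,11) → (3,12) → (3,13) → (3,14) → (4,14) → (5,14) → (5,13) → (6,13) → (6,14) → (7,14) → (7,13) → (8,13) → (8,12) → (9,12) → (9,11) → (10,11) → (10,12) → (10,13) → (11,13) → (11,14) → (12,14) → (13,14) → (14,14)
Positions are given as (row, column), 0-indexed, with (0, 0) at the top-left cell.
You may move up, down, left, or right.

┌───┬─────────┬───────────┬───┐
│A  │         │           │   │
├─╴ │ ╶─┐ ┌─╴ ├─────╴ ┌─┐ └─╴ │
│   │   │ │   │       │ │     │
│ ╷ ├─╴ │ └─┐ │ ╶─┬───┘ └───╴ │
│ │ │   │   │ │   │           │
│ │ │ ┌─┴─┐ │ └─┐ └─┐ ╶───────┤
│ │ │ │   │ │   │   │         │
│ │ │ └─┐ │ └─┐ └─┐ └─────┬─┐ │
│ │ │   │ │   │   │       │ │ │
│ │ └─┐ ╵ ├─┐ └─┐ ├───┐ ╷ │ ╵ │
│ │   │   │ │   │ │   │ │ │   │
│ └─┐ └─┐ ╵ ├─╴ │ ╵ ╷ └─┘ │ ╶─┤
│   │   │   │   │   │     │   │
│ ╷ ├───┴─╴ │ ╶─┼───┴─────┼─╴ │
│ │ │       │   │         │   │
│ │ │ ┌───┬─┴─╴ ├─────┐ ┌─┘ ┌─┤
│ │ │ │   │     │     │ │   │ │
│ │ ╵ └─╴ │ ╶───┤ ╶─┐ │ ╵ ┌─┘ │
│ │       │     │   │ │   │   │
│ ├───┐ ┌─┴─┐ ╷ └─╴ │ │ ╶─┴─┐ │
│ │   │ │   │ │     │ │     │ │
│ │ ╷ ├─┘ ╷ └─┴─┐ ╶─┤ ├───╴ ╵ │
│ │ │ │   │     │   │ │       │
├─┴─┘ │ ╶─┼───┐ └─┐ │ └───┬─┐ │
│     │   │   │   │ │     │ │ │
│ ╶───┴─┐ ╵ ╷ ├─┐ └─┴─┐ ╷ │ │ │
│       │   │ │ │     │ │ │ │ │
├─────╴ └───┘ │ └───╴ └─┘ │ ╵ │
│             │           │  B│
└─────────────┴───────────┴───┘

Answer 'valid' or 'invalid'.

Checking path validity:
Result: Invalid move at step 48: cannot move from (6, 11) to (7, 12).

invalid

Correct solution:

┌───┬─────────┬───────────┬───┐
│A ↓│↱ → → → ↓│      ↱ → ↓│   │
├─╴ │ ╶─┐ ┌─╴ ├─────╴ ┌─┐ └─╴ │
│↓ ↲│↑ ↰│ │  ↓│↱ → → ↑│ │↳ → ↓│
│ ╷ ├─╴ │ └─┐ │ ╶─┬───┘ └───╴ │
│↓│ │↱ ↑│   │↓│↑ ↰│  ↓ ← ← ← ↲│
│ │ │ ┌─┴─┐ │ └─┐ └─┐ ╶───────┤
│↓│ │↑│   │ │↳ ↓│↑ ↰│↳ → → → ↓│
│ │ │ └─┐ │ └─┐ └─┐ └─────┬─┐ │
│↓│ │↑ ↰│ │   │↳ ↓│↑ ← ← ↰│ │↓│
│ │ └─┐ ╵ ├─┐ └─┐ ├───┐ ╷ │ ╵ │
│↓│   │↑ ↰│ │   │↓│↱ ↓│ │↑│↓ ↲│
│ └─┐ └─┐ ╵ ├─╴ │ ╵ ╷ └─┘ │ ╶─┤
│↳ ↓│   │↑ ↰│   │↳ ↑│↳ → ↑│↳ ↓│
│ ╷ ├───┴─╴ │ ╶─┼───┴─────┼─╴ │
│ │↓│↱ → → ↑│   │         │↓ ↲│
│ │ │ ┌───┬─┴─╴ ├─────┐ ┌─┘ ┌─┤
│ │↓│↑│   │     │     │ │↓ ↲│ │
│ │ ╵ └─╴ │ ╶───┤ ╶─┐ │ ╵ ┌─┘ │
│ │↳ ↑    │     │   │ │↓ ↲│   │
│ ├───┐ ┌─┴─┐ ╷ └─╴ │ │ ╶─┴─┐ │
│ │   │ │   │ │     │ │↳ → ↓│ │
│ │ ╷ ├─┘ ╷ └─┴─┐ ╶─┤ ├───╴ ╵ │
│ │ │ │   │     │   │ │    ↳ ↓│
├─┴─┘ │ ╶─┼───┐ └─┐ │ └───┬─┐ │
│     │   │   │   │ │     │ │↓│
│ ╶───┴─┐ ╵ ╷ ├─┐ └─┴─┐ ╷ │ │ │
│       │   │ │ │     │ │ │ │↓│
├─────╴ └───┘ │ └───╴ └─┘ │ ╵ │
│             │           │  B│
└─────────────┴───────────┴───┘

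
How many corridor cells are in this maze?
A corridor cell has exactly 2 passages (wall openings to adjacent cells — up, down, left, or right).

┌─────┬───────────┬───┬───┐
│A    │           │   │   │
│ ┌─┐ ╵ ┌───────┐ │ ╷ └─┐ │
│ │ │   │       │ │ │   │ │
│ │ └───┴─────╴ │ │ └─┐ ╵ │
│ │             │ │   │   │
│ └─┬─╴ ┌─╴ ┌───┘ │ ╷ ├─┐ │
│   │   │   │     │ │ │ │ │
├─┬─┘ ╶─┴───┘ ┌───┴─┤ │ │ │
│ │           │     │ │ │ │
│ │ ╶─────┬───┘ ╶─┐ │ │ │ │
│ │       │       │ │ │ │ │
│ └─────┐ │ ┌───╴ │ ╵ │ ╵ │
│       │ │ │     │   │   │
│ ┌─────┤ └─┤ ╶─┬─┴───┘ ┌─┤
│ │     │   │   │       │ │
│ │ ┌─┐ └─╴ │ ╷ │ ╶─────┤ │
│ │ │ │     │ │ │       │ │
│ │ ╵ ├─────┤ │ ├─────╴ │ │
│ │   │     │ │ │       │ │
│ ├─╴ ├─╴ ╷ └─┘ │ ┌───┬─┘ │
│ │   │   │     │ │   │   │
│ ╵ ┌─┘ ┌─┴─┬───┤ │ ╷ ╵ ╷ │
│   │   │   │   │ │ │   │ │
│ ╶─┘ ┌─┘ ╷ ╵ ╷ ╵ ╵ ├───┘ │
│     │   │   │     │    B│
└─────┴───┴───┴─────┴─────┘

Counting cells with exactly 2 passages:
Total corridor cells: 139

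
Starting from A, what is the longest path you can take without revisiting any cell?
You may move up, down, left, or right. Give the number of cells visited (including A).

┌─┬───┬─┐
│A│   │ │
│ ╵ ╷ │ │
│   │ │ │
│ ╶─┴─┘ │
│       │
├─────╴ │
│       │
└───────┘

Finding longest simple path using DFS:
Start: (0, 0)
Longest path visits 10 cells
Path: A → down → down → right → right → right → down → left → left → left

Solution:

┌─┬───┬─┐
│A│   │ │
│ ╵ ╷ │ │
│↓  │ │ │
│ ╶─┴─┘ │
│↳ → → ↓│
├─────╴ │
│B ← ← ↲│
└───────┘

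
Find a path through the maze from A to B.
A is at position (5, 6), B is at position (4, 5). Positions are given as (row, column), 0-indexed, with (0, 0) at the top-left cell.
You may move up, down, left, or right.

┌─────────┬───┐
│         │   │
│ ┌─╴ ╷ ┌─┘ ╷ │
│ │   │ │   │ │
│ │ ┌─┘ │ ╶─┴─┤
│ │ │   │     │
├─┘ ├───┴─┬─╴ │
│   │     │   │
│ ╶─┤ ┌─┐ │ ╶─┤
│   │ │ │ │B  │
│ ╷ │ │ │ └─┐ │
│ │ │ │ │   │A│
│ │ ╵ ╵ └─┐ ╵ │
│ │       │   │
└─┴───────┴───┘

Finding the shortest path from (5, 6) to (4, 5):
Path length: 2 steps
Directions: up → left

Solution:

┌─────────┬───┐
│         │   │
│ ┌─╴ ╷ ┌─┘ ╷ │
│ │   │ │   │ │
│ │ ┌─┘ │ ╶─┴─┤
│ │ │   │     │
├─┘ ├───┴─┬─╴ │
│   │     │   │
│ ╶─┤ ┌─┐ │ ╶─┤
│   │ │ │ │B ↰│
│ ╷ │ │ │ └─┐ │
│ │ │ │ │   │A│
│ │ ╵ ╵ └─┐ ╵ │
│ │       │   │
└─┴───────┴───┘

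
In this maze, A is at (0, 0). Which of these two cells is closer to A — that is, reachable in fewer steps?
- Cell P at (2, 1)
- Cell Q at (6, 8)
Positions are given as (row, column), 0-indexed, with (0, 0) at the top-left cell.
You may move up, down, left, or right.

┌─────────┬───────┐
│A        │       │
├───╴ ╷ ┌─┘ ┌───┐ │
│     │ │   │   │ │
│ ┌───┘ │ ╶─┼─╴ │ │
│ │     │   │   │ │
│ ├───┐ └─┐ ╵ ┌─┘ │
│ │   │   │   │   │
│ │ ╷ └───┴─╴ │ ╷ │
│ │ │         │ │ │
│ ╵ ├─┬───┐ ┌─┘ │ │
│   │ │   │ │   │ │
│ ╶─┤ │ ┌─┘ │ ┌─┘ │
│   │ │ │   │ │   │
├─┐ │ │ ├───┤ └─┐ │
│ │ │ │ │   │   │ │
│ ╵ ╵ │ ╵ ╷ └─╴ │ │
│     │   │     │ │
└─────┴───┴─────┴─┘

Shortest path A → P at (2, 1): 7 steps
Shortest path A → Q at (6, 8): 34 steps

P is closer (7 steps vs 34 steps).

Path to P:

┌─────────┬───────┐
│A → → ↓  │       │
├───╴ ╷ ┌─┘ ┌───┐ │
│     │↓│   │   │ │
│ ┌───┘ │ ╶─┼─╴ │ │
│ │P ← ↲│   │   │ │
│ ├───┐ └─┐ ╵ ┌─┘ │
│ │   │   │   │   │
│ │ ╷ └───┴─╴ │ ╷ │
│ │ │         │ │ │
│ ╵ ├─┬───┐ ┌─┘ │ │
│   │ │   │ │   │ │
│ ╶─┤ │ ┌─┘ │ ┌─┘ │
│   │ │ │   │ │   │
├─┐ │ │ ├───┤ └─┐ │
│ │ │ │ │   │   │ │
│ ╵ ╵ │ ╵ ╷ └─╴ │ │
│     │   │     │ │
└─────┴───┴─────┴─┘

Path to Q:

┌─────────┬───────┐
│A → ↓    │↱ → → ↓│
├───╴ ╷ ┌─┘ ┌───┐ │
│↓ ← ↲│ │↱ ↑│   │↓│
│ ┌───┘ │ ╶─┼─╴ │ │
│↓│     │↑ ↰│   │↓│
│ ├───┐ └─┐ ╵ ┌─┘ │
│↓│↱ ↓│   │↑ ↰│  ↓│
│ │ ╷ └───┴─╴ │ ╷ │
│↓│↑│↳ → → → ↑│ │↓│
│ ╵ ├─┬───┐ ┌─┘ │ │
│↳ ↑│ │   │ │   │↓│
│ ╶─┤ │ ┌─┘ │ ┌─┘ │
│   │ │ │   │ │  Q│
├─┐ │ │ ├───┤ └─┐ │
│ │ │ │ │   │   │ │
│ ╵ ╵ │ ╵ ╷ └─╴ │ │
│     │   │     │ │
└─────┴───┴─────┴─┘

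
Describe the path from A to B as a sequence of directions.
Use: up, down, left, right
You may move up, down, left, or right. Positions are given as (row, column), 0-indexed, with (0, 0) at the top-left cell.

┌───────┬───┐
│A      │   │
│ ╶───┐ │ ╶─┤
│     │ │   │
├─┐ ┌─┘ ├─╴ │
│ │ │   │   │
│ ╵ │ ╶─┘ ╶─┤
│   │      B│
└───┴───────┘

Finding the path and converting it to directions:
Path through cells: (0,0) → (0,1) → (0,2) → (0,3) → (1,3) → (2,3) → (2,2) → (3,2) → (3,3) → (3,4) → (3,5)
Directions: right, right, right, down, down, left, down, right, right, right

Solution:

┌───────┬───┐
│A → → ↓│   │
│ ╶───┐ │ ╶─┤
│     │↓│   │
├─┐ ┌─┘ ├─╴ │
│ │ │↓ ↲│   │
│ ╵ │ ╶─┘ ╶─┤
│   │↳ → → B│
└───┴───────┘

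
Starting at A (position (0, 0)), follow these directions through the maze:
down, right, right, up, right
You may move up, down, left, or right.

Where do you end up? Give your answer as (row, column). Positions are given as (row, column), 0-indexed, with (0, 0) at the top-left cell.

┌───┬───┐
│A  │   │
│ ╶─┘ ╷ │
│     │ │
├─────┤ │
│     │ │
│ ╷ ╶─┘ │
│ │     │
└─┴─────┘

Following directions step by step:
Start: (0, 0)
  down: (0, 0) → (1, 0)
  right: (1, 0) → (1, 1)
  right: (1, 1) → (1, 2)
  up: (1, 2) → (0, 2)
  right: (0, 2) → (0, 3)
Final position: (0, 3)

Path taken:

┌───┬───┐
│A  │↱ B│
│ ╶─┘ ╷ │
│↳ → ↑│ │
├─────┤ │
│     │ │
│ ╷ ╶─┘ │
│ │     │
└─┴─────┘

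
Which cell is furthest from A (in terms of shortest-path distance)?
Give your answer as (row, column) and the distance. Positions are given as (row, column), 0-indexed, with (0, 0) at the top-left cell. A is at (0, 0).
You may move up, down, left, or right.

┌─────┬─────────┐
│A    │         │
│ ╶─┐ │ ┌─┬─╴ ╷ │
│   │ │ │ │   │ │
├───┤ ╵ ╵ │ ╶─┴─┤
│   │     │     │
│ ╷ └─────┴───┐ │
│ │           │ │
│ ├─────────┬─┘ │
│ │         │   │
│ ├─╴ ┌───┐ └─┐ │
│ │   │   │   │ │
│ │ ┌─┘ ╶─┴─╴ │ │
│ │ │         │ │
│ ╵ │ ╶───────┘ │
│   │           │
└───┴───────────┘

Computing BFS distances from A to all cells:
Furthest cell: (3, 6)
Distance: 53 steps

Path from A to the furthest cell:

┌─────┬─────────┐
│A → ↓│↱ → → ↓  │
│ ╶─┐ │ ┌─┬─╴ ╷ │
│   │↓│↑│ │↓ ↲│ │
├───┤ ╵ ╵ │ ╶─┴─┤
│↱ ↓│↳ ↑  │↳ → ↓│
│ ╷ └─────┴───┐ │
│↑│↳ → → → → B│↓│
│ ├─────────┬─┘ │
│↑│  ↓ ← ← ↰│  ↓│
│ ├─╴ ┌───┐ └─┐ │
│↑│↓ ↲│   │↑ ↰│↓│
│ │ ┌─┘ ╶─┴─╴ │ │
│↑│↓│↱ → → → ↑│↓│
│ ╵ │ ╶───────┘ │
│↑ ↲│↑ ← ← ← ← ↲│
└───┴───────────┘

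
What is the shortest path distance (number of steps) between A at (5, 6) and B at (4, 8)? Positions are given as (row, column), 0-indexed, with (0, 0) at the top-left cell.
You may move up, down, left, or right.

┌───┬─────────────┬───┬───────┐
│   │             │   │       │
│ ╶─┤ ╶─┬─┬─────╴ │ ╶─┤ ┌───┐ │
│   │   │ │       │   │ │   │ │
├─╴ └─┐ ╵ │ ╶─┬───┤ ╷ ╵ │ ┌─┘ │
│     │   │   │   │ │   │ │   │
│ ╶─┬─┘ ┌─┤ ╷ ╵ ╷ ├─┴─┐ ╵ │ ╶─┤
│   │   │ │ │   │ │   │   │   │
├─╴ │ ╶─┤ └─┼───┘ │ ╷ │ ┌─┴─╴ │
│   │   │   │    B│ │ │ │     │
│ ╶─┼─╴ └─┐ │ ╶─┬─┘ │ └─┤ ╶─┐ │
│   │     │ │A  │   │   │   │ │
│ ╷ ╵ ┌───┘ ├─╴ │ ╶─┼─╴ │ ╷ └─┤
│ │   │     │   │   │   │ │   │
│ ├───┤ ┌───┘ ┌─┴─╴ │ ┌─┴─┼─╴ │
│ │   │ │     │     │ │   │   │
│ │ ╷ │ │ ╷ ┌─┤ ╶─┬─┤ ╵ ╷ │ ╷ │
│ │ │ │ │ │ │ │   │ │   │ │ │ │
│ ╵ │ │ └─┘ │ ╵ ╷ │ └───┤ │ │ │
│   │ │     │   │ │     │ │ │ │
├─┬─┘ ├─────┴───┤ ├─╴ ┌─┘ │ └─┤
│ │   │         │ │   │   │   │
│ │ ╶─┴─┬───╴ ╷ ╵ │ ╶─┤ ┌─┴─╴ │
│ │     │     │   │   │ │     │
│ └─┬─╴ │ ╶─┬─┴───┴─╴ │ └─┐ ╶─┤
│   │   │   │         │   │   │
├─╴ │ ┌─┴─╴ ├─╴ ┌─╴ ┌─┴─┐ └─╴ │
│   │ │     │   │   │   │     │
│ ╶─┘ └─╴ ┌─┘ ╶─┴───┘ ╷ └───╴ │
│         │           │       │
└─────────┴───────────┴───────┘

Finding path from (5, 6) to (4, 8):
Path: (5,6) → (4,6) → (4,7) → (4,8)
Distance: 3 steps

Solution:

┌───┬─────────────┬───┬───────┐
│   │             │   │       │
│ ╶─┤ ╶─┬─┬─────╴ │ ╶─┤ ┌───┐ │
│   │   │ │       │   │ │   │ │
├─╴ └─┐ ╵ │ ╶─┬───┤ ╷ ╵ │ ┌─┘ │
│     │   │   │   │ │   │ │   │
│ ╶─┬─┘ ┌─┤ ╷ ╵ ╷ ├─┴─┐ ╵ │ ╶─┤
│   │   │ │ │   │ │   │   │   │
├─╴ │ ╶─┤ └─┼───┘ │ ╷ │ ┌─┴─╴ │
│   │   │   │↱ → B│ │ │ │     │
│ ╶─┼─╴ └─┐ │ ╶─┬─┘ │ └─┤ ╶─┐ │
│   │     │ │A  │   │   │   │ │
│ ╷ ╵ ┌───┘ ├─╴ │ ╶─┼─╴ │ ╷ └─┤
│ │   │     │   │   │   │ │   │
│ ├───┤ ┌───┘ ┌─┴─╴ │ ┌─┴─┼─╴ │
│ │   │ │     │     │ │   │   │
│ │ ╷ │ │ ╷ ┌─┤ ╶─┬─┤ ╵ ╷ │ ╷ │
│ │ │ │ │ │ │ │   │ │   │ │ │ │
│ ╵ │ │ └─┘ │ ╵ ╷ │ └───┤ │ │ │
│   │ │     │   │ │     │ │ │ │
├─┬─┘ ├─────┴───┤ ├─╴ ┌─┘ │ └─┤
│ │   │         │ │   │   │   │
│ │ ╶─┴─┬───╴ ╷ ╵ │ ╶─┤ ┌─┴─╴ │
│ │     │     │   │   │ │     │
│ └─┬─╴ │ ╶─┬─┴───┴─╴ │ └─┐ ╶─┤
│   │   │   │         │   │   │
├─╴ │ ┌─┴─╴ ├─╴ ┌─╴ ┌─┴─┐ └─╴ │
│   │ │     │   │   │   │     │
│ ╶─┘ └─╴ ┌─┘ ╶─┴───┘ ╷ └───╴ │
│         │           │       │
└─────────┴───────────┴───────┘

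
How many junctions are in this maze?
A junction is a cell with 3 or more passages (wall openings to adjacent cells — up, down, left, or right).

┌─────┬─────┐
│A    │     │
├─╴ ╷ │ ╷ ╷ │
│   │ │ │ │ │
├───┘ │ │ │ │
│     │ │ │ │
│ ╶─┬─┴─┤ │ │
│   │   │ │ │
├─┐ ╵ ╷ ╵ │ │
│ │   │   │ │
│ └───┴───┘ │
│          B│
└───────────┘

Checking each cell for number of passages:

Junctions found (3+ passages):
  (0, 1): 3 passages
  (0, 4): 3 passages
Total junctions: 2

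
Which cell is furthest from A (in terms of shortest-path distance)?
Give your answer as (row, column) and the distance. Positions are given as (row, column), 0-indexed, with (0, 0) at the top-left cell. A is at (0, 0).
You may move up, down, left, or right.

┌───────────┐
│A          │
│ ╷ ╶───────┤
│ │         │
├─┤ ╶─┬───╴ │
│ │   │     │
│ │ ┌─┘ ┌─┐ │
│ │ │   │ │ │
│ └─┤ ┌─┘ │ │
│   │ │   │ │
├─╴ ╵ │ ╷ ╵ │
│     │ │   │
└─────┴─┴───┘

Computing BFS distances from A to all cells:
Furthest cell: (2, 0)
Distance: 18 steps

Path from A to the furthest cell:

┌───────────┐
│A ↓        │
│ ╷ ╶───────┤
│ │↳ → → → ↓│
├─┤ ╶─┬───╴ │
│B│   │↓ ← ↲│
│ │ ┌─┘ ┌─┐ │
│↑│ │↓ ↲│ │ │
│ └─┤ ┌─┘ │ │
│↑ ↰│↓│   │ │
├─╴ ╵ │ ╷ ╵ │
│  ↑ ↲│ │   │
└─────┴─┴───┘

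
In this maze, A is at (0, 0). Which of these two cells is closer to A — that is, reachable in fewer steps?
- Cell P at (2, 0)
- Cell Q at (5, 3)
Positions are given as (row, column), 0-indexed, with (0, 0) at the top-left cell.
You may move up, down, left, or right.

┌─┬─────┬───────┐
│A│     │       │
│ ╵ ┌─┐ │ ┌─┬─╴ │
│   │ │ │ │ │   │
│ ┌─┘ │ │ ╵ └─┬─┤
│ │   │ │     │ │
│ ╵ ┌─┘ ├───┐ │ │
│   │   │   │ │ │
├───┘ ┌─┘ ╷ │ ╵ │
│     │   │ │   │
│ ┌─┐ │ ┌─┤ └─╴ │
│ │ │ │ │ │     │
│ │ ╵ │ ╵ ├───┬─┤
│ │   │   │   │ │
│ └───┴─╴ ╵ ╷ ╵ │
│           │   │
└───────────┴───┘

Shortest path A → P at (2, 0): 2 steps
Shortest path A → Q at (5, 3): 22 steps

P is closer (2 steps vs 22 steps).

Path to P:

┌─┬─────┬───────┐
│A│     │       │
│ ╵ ┌─┐ │ ┌─┬─╴ │
│↓  │ │ │ │ │   │
│ ┌─┘ │ │ ╵ └─┬─┤
│P│   │ │     │ │
│ ╵ ┌─┘ ├───┐ │ │
│   │   │   │ │ │
├───┘ ┌─┘ ╷ │ ╵ │
│     │   │ │   │
│ ┌─┐ │ ┌─┤ └─╴ │
│ │ │ │ │ │     │
│ │ ╵ │ ╵ ├───┬─┤
│ │   │   │   │ │
│ └───┴─╴ ╵ ╷ ╵ │
│           │   │
└───────────┴───┘

Path to Q:

┌─┬─────┬───────┐
│A│↱ → ↓│       │
│ ╵ ┌─┐ │ ┌─┬─╴ │
│↳ ↑│ │↓│ │ │   │
│ ┌─┘ │ │ ╵ └─┬─┤
│ │   │↓│     │ │
│ ╵ ┌─┘ ├───┐ │ │
│   │↓ ↲│   │ │ │
├───┘ ┌─┘ ╷ │ ╵ │
│↓ ← ↲│   │ │   │
│ ┌─┐ │ ┌─┤ └─╴ │
│↓│ │ │Q│ │     │
│ │ ╵ │ ╵ ├───┬─┤
│↓│   │↑ ↰│   │ │
│ └───┴─╴ ╵ ╷ ╵ │
│↳ → → → ↑  │   │
└───────────┴───┘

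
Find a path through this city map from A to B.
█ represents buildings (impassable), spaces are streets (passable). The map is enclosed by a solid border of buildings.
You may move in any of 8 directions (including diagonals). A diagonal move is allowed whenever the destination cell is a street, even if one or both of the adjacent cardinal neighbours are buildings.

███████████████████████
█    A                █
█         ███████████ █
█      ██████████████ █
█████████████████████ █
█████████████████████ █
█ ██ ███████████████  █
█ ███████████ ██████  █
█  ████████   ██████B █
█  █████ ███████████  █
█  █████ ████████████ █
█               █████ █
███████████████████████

Finding the shortest path from A to B:
Movement: 8-directional
Path length: 22 steps
Directions: right → right → right → right → right → right → right → right → right → right → right → right → right → right → right → down-right → down → down → down → down → down → down-left

Solution:

███████████████████████
█    A→→→→→→→→→→→→→→↘ █
█         ███████████↓█
█      ██████████████↓█
█████████████████████↓█
█████████████████████↓█
█ ██ ███████████████ ↓█
█ ███████████ ██████ ↙█
█  ████████   ██████B █
█  █████ ███████████  █
█  █████ ████████████ █
█               █████ █
███████████████████████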